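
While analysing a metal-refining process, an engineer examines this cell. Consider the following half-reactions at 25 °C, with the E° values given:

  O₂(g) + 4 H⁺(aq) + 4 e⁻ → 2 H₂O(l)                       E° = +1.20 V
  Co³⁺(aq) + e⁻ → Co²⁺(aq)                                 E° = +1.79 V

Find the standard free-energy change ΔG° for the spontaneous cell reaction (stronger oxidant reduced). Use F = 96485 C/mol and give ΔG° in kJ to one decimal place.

-227.7 kJ

Co³⁺/Co²⁺ (E° = +1.79 V) is the cathode; O₂/H₂O (E° = +1.20 V) is the anode, so E°cell = +0.59 V.
Balancing electrons gives n = 4 (lcm of 1 and 4).
ΔG° = −nFE° = −(4)(96485)(+0.59) = -227,705 J = -227.7 kJ.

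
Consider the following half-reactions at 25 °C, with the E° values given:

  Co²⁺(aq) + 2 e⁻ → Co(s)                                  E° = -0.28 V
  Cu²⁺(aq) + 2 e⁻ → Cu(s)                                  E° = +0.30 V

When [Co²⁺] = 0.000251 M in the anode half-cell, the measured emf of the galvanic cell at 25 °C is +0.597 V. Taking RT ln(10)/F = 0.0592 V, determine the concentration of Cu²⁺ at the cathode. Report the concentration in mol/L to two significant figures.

Cu²⁺/Cu is the cathode, Co²⁺/Co the anode: E°cell = +0.58 V, n = 2.
Overall reaction: Cu²⁺(aq) + Co(s) → Cu(s) + Co²⁺(aq); Q = [Co²⁺]^1/[Cu²⁺]^1.
From E = E° − (0.0592/n) log Q: log Q = (E° − E)·n/0.0592 = (+0.58 − (+0.597))·2/0.0592 = -0.5743.
So 1·log[Cu²⁺] = 1·log(0.000251) − log Q = -3.6003 − (-0.5743) = -3.0260; [Cu²⁺] = 10^(-3.0260) ≈ 0.00094 M.

0.00094 M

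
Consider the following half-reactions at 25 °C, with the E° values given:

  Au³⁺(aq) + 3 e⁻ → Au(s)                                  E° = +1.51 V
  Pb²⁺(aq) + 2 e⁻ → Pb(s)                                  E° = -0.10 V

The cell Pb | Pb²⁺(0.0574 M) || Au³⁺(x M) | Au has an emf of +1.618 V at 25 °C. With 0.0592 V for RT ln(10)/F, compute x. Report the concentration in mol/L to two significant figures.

0.035 M

Au³⁺/Au is the cathode, Pb²⁺/Pb the anode: E°cell = +1.61 V, n = 6.
Overall reaction: 2 Au³⁺(aq) + 3 Pb(s) → 2 Au(s) + 3 Pb²⁺(aq); Q = [Pb²⁺]^3/[Au³⁺]^2.
From E = E° − (0.0592/n) log Q: log Q = (E° − E)·n/0.0592 = (+1.61 − (+1.618))·6/0.0592 = -0.8108.
So 2·log[Au³⁺] = 3·log(0.0574) − log Q = -3.7233 − (-0.8108) = -2.9125; log[Au³⁺] = -2.9125 / 2 = -1.4563; [Au³⁺] = 10^(-1.4563) ≈ 0.035 M.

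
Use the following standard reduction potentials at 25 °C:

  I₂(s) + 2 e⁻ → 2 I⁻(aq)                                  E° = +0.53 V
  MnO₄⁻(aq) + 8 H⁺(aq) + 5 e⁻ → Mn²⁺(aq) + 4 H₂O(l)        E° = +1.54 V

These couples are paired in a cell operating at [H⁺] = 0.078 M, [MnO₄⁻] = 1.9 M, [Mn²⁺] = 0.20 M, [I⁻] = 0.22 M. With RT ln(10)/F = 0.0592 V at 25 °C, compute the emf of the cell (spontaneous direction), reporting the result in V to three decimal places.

MnO₄⁻/Mn²⁺ is the cathode (higher E°), I₂/I⁻ the anode: E°cell = +1.54 − (+0.53) = +1.01 V, n = 10.
Overall: 2 MnO₄⁻(aq) + 16 H⁺(aq) + 10 I⁻(aq) → 2 Mn²⁺(aq) + 8 H₂O(l) + 5 I₂(s)
Q = [Mn²⁺]^2 / ([MnO₄⁻]^2·[H⁺]^16·[I⁻]^10); log Q = 22.347.
E = E° − (0.0592/n) log Q = +1.01 − (0.0592/10)(22.347) = +0.878 V.

+0.878 V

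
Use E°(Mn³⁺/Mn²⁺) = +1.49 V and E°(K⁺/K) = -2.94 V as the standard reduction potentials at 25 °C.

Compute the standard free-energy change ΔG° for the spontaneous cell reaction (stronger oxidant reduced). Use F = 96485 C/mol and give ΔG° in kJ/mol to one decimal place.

Mn³⁺/Mn²⁺ (E° = +1.49 V) is the cathode; K⁺/K (E° = -2.94 V) is the anode, so E°cell = +4.43 V.
Balancing electrons gives n = 1 (lcm of 1 and 1).
ΔG° = −nFE° = −(1)(96485)(+4.43) = -427,429 J = -427.4 kJ/mol.

-427.4 kJ/mol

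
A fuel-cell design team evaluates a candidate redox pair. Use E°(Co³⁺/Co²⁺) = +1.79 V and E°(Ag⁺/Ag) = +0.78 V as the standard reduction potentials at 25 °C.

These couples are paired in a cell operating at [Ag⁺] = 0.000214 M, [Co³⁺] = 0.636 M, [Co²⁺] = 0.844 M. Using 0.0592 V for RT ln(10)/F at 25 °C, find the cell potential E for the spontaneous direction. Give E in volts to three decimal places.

Co³⁺/Co²⁺ is the cathode (higher E°), Ag⁺/Ag the anode: E°cell = +1.79 − (+0.78) = +1.01 V, n = 1.
Overall: Co³⁺(aq) + Ag(s) → Co²⁺(aq) + Ag⁺(aq)
Q = [Co²⁺]·[Ag⁺] / ([Co³⁺]); log Q = -3.547.
E = E° − (0.0592/n) log Q = +1.01 − (0.0592/1)(-3.547) = +1.220 V.

+1.220 V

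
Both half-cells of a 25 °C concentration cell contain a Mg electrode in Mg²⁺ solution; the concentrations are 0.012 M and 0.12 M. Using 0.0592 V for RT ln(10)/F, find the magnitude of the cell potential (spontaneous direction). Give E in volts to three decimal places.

For a concentration cell E°cell = 0. The 0.12 M side is the cathode (reduction is favoured where [Mg²⁺] is higher).
With n = 2, E = −(0.0592/2) log([Mg²⁺]ₐₙ/[Mg²⁺]꜀ₐₜ) = −(0.0592/2) log(0.012/0.12) = −(0.0592/2)(-1.000) = +0.030 V.

+0.030 V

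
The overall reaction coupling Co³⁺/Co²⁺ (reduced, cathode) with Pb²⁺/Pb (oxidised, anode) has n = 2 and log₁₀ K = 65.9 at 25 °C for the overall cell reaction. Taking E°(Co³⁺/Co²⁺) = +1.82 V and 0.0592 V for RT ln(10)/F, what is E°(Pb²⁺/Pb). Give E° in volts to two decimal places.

-0.13 V

E°cell = (0.0592/n)·log K = (0.0592/2)(65.9) = +1.951 V.
Since Co³⁺/Co²⁺ is the cathode and Pb²⁺/Pb the anode, E°cell = E°(Co³⁺/Co²⁺) − E°(Pb²⁺/Pb).
So E°(Pb²⁺/Pb) = E°(Co³⁺/Co²⁺) − E°cell = (+1.82) − (+1.951) = -0.13 V.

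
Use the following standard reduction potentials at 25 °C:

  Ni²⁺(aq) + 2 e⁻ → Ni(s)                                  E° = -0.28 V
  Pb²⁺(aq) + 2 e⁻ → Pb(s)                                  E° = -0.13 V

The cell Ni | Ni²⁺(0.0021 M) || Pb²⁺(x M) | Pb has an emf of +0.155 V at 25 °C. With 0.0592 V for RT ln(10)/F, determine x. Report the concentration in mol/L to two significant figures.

Pb²⁺/Pb is the cathode, Ni²⁺/Ni the anode: E°cell = +0.15 V, n = 2.
Overall reaction: Pb²⁺(aq) + Ni(s) → Pb(s) + Ni²⁺(aq); Q = [Ni²⁺]^1/[Pb²⁺]^1.
From E = E° − (0.0592/n) log Q: log Q = (E° − E)·n/0.0592 = (+0.15 − (+0.155))·2/0.0592 = -0.1689.
So 1·log[Pb²⁺] = 1·log(0.0021) − log Q = -2.6778 − (-0.1689) = -2.5089; [Pb²⁺] = 10^(-2.5089) ≈ 0.0031 M.

0.0031 M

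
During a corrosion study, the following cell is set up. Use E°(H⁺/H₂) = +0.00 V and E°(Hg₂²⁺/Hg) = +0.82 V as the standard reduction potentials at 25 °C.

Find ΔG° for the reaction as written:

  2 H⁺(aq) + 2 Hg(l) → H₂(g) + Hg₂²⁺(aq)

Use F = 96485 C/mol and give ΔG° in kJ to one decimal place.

+158.2 kJ

As written, H⁺/H₂ is reduced (cathode) and Hg₂²⁺/Hg is oxidised (anode), so E°cell = (+0.00) − (+0.82) = -0.82 V.
Balancing electrons gives n = 2.
ΔG° = −nFE° = −(2)(96485)(-0.82) = 158,235 J = +158.2 kJ.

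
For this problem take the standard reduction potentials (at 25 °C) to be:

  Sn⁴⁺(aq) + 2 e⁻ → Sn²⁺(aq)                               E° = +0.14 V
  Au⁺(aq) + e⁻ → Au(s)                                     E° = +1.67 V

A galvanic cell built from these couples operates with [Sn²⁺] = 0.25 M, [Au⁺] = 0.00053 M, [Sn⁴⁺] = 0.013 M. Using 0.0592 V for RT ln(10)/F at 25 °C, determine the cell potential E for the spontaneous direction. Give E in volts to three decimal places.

+1.374 V

Au⁺/Au is the cathode (higher E°), Sn⁴⁺/Sn²⁺ the anode: E°cell = +1.67 − (+0.14) = +1.53 V, n = 2.
Overall: 2 Au⁺(aq) + Sn²⁺(aq) → 2 Au(s) + Sn⁴⁺(aq)
Q = [Sn⁴⁺] / ([Au⁺]^2·[Sn²⁺]); log Q = 5.267.
E = E° − (0.0592/n) log Q = +1.53 − (0.0592/2)(5.267) = +1.374 V.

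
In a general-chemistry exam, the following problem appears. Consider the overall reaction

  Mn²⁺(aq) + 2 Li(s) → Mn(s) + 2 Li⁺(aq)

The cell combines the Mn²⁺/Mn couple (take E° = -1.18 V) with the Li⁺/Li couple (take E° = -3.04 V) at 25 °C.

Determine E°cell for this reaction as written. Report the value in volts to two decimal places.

+1.86 V

The Mn²⁺/Mn couple has the higher reduction potential, so it is the cathode; Li⁺/Li is oxidised at the anode.
E°cell = E°(cathode) − E°(anode) = (-1.18) − (-3.04) = +1.86 V.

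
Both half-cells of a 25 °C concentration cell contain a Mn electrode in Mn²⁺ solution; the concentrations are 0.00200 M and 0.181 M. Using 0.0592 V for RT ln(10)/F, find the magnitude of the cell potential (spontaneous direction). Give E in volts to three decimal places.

For a concentration cell E°cell = 0. The 0.181 M side is the cathode (reduction is favoured where [Mn²⁺] is higher).
With n = 2, E = −(0.0592/2) log([Mn²⁺]ₐₙ/[Mn²⁺]꜀ₐₜ) = −(0.0592/2) log(0.002/0.181) = −(0.0592/2)(-1.957) = +0.058 V.

+0.058 V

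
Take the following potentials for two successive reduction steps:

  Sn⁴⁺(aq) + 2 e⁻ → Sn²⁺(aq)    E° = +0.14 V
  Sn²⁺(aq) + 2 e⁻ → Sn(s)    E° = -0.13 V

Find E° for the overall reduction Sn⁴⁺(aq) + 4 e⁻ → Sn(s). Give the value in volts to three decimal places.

Adding the free-energy changes (−nFE°) of the two steps gives −n₃FE°₃ = −n₁FE°₁ − n₂FE°₂.
E°₃ = (2×+0.14 + 2×-0.13) / 4 = (+0.020) / 4 = +0.005 V.

+0.005 V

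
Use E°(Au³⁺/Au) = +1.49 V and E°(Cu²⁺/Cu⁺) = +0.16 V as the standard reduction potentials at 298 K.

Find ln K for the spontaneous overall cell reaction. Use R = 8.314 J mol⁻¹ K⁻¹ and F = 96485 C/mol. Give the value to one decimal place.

Cathode: Au³⁺/Au; anode: Cu²⁺/Cu⁺. E°cell = (+1.49) − (+0.16) = +1.33 V, with n = 3.
ΔG° = −nFE° = −RT ln K, so ln K = nFE°/(RT) = (3)(96485)(+1.33) / ((8.314)(298)) = 155.384.

155.4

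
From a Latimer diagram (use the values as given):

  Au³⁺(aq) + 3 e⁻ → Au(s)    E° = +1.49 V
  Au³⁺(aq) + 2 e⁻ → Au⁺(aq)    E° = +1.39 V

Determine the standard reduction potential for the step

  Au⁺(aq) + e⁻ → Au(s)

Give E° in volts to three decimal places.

Sequential free energies add, so n₃E°₃ = n₁E°₁ + n₂E°₂.
With n₃ = 3, and the known step contributing 2×(+1.39) V, the unknown satisfies 1·E° = 3×(+1.49) − 2×(+1.39) = +1.690.
E° = +1.690 / 1 = +1.690 V.

+1.690 V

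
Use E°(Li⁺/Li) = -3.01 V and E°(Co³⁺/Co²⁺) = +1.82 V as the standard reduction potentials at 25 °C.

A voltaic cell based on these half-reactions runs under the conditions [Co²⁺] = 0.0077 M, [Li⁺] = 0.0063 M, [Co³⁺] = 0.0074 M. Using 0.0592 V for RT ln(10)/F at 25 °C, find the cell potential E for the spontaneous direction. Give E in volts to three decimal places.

+4.959 V

Co³⁺/Co²⁺ is the cathode (higher E°), Li⁺/Li the anode: E°cell = +1.82 − (-3.01) = +4.83 V, n = 1.
Overall: Co³⁺(aq) + Li(s) → Co²⁺(aq) + Li⁺(aq)
Q = [Co²⁺]·[Li⁺] / ([Co³⁺]); log Q = -2.183.
E = E° − (0.0592/n) log Q = +4.83 − (0.0592/1)(-2.183) = +4.959 V.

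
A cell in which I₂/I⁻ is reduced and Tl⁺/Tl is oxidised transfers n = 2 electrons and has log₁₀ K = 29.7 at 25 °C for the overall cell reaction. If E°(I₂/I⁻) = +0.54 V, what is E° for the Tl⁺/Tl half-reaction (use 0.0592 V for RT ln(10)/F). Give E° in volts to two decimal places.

-0.34 V

E°cell = (0.0592/n)·log K = (0.0592/2)(29.7) = +0.879 V.
Since I₂/I⁻ is the cathode and Tl⁺/Tl the anode, E°cell = E°(I₂/I⁻) − E°(Tl⁺/Tl).
So E°(Tl⁺/Tl) = E°(I₂/I⁻) − E°cell = (+0.54) − (+0.879) = -0.34 V.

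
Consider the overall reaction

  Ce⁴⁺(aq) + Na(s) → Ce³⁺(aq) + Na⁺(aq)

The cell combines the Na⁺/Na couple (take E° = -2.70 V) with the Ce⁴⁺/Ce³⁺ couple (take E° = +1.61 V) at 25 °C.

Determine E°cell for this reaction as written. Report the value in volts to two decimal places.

The Ce⁴⁺/Ce³⁺ couple has the higher reduction potential, so it is the cathode; Na⁺/Na is oxidised at the anode.
E°cell = E°(cathode) − E°(anode) = (+1.61) − (-2.70) = +4.31 V.

+4.31 V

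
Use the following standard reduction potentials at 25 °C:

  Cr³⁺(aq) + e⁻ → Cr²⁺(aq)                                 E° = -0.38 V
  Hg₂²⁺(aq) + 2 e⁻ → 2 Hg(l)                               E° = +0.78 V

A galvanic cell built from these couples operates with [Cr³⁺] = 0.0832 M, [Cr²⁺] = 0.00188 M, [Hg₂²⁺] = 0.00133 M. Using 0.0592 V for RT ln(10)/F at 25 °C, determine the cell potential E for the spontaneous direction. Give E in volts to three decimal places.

+0.977 V

Hg₂²⁺/Hg is the cathode (higher E°), Cr³⁺/Cr²⁺ the anode: E°cell = +0.78 − (-0.38) = +1.16 V, n = 2.
Overall: Hg₂²⁺(aq) + 2 Cr²⁺(aq) → 2 Hg(l) + 2 Cr³⁺(aq)
Q = [Cr³⁺]^2 / ([Hg₂²⁺]·[Cr²⁺]^2); log Q = 6.168.
E = E° − (0.0592/n) log Q = +1.16 − (0.0592/2)(6.168) = +0.977 V.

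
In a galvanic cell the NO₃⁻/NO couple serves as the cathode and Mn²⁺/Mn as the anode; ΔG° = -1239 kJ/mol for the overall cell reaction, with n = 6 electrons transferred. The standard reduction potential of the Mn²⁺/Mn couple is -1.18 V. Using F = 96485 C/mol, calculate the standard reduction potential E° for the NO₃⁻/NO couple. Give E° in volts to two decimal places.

E°cell = −ΔG°/(nF) = −(-1239×10³)/((6)(96485)) = +2.140 V.
Since NO₃⁻/NO is the cathode and Mn²⁺/Mn the anode, E°cell = E°(NO₃⁻/NO) − E°(Mn²⁺/Mn).
So E°(NO₃⁻/NO) = E°cell + E°(Mn²⁺/Mn) = +2.140 + (-1.18) = +0.96 V.

+0.96 V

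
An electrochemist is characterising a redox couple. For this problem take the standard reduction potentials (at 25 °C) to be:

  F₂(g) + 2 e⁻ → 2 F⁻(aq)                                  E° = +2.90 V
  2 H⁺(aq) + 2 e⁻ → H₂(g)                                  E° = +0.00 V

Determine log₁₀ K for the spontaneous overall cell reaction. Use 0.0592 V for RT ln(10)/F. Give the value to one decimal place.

Cathode: F₂/F⁻; anode: H⁺/H₂. E°cell = +2.90 V, n = 2.
log K = nE°cell / 0.0592 = (2)(+2.90) / 0.0592 = 98.0.

98.0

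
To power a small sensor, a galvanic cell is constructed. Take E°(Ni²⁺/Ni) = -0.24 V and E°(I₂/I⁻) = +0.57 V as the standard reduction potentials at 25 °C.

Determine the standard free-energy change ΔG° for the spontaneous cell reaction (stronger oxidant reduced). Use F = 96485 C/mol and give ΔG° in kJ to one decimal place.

I₂/I⁻ (E° = +0.57 V) is the cathode; Ni²⁺/Ni (E° = -0.24 V) is the anode, so E°cell = +0.81 V.
Balancing electrons gives n = 2 (lcm of 2 and 2).
ΔG° = −nFE° = −(2)(96485)(+0.81) = -156,306 J = -156.3 kJ.

-156.3 kJ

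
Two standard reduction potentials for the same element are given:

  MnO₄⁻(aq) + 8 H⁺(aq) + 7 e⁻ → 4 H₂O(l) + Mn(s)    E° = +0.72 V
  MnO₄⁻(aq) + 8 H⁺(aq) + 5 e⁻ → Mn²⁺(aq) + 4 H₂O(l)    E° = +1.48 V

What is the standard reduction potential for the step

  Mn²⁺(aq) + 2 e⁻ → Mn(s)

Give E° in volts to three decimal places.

Sequential free energies add, so n₃E°₃ = n₁E°₁ + n₂E°₂.
With n₃ = 7, and the known step contributing 5×(+1.48) V, the unknown satisfies 2·E° = 7×(+0.72) − 5×(+1.48) = -2.360.
E° = -2.360 / 2 = -1.180 V.

-1.180 V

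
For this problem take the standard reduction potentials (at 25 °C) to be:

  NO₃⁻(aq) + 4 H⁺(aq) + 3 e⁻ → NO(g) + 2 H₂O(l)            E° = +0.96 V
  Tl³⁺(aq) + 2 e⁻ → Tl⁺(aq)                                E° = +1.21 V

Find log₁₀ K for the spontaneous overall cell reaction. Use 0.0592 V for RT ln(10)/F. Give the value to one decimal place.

25.3

Cathode: Tl³⁺/Tl⁺; anode: NO₃⁻/NO. E°cell = +0.25 V, n = 6.
log K = nE°cell / 0.0592 = (6)(+0.25) / 0.0592 = 25.3.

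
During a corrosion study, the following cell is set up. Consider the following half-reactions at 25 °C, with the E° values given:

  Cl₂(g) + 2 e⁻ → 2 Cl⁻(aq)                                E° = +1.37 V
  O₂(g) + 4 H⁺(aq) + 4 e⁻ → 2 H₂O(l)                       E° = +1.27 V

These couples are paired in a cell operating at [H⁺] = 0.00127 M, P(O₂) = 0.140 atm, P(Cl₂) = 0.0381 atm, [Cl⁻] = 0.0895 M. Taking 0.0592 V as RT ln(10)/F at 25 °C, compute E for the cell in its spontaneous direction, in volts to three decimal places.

Cl₂/Cl⁻ is the cathode (higher E°), O₂/H₂O the anode: E°cell = +1.37 − (+1.27) = +0.10 V, n = 4.
Overall: 2 Cl₂(g) + 2 H₂O(l) → 4 Cl⁻(aq) + O₂(g) + 4 H⁺(aq)
Q = [Cl⁻]^4·P(O₂)·[H⁺]^4 / (P(Cl₂)^2); log Q = -13.793.
E = E° − (0.0592/n) log Q = +0.10 − (0.0592/4)(-13.793) = +0.304 V.

+0.304 V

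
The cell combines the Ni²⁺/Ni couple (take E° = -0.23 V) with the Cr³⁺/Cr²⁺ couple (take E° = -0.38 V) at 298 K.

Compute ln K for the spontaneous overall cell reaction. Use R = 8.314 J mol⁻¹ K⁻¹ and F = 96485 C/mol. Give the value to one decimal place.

11.7

Cathode: Ni²⁺/Ni; anode: Cr³⁺/Cr²⁺. E°cell = (-0.23) − (-0.38) = +0.15 V, with n = 2.
ΔG° = −nFE° = −RT ln K, so ln K = nFE°/(RT) = (2)(96485)(+0.15) / ((8.314)(298)) = 11.683.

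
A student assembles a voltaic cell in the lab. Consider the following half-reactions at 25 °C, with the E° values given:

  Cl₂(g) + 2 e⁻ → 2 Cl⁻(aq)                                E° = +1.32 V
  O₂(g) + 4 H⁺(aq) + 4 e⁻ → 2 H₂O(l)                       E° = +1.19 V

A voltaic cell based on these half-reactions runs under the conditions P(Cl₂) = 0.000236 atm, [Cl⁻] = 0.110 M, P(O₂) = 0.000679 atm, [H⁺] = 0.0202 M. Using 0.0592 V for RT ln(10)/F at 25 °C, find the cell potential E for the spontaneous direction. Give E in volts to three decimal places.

+0.227 V

Cl₂/Cl⁻ is the cathode (higher E°), O₂/H₂O the anode: E°cell = +1.32 − (+1.19) = +0.13 V, n = 4.
Overall: 2 Cl₂(g) + 2 H₂O(l) → 4 Cl⁻(aq) + O₂(g) + 4 H⁺(aq)
Q = [Cl⁻]^4·P(O₂)·[H⁺]^4 / (P(Cl₂)^2); log Q = -6.527.
E = E° − (0.0592/n) log Q = +0.13 − (0.0592/4)(-6.527) = +0.227 V.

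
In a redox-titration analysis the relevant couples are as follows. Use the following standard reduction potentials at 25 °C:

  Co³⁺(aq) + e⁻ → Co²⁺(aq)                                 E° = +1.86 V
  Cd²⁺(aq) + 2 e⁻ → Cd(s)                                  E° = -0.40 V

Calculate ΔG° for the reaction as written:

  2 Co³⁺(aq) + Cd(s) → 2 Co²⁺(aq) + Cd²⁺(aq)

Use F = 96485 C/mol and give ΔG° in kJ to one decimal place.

-436.1 kJ

As written, Co³⁺/Co²⁺ is reduced (cathode) and Cd²⁺/Cd is oxidised (anode), so E°cell = (+1.86) − (-0.40) = +2.26 V.
Balancing electrons gives n = 2.
ΔG° = −nFE° = −(2)(96485)(+2.26) = -436,112 J = -436.1 kJ.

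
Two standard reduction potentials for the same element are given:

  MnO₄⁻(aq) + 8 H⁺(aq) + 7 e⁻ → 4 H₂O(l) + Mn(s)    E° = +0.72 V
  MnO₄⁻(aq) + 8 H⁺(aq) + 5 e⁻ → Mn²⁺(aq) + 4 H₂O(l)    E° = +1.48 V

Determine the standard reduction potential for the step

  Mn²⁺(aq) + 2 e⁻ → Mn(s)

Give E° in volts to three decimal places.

-1.180 V

Sequential free energies add, so n₃E°₃ = n₁E°₁ + n₂E°₂.
With n₃ = 7, and the known step contributing 5×(+1.48) V, the unknown satisfies 2·E° = 7×(+0.72) − 5×(+1.48) = -2.360.
E° = -2.360 / 2 = -1.180 V.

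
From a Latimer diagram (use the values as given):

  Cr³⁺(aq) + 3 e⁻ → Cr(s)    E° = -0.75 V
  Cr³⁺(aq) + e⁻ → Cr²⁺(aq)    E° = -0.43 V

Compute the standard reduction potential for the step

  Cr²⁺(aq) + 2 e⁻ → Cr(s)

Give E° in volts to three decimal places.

-0.910 V

Sequential free energies add, so n₃E°₃ = n₁E°₁ + n₂E°₂.
With n₃ = 3, and the known step contributing 1×(-0.43) V, the unknown satisfies 2·E° = 3×(-0.75) − 1×(-0.43) = -1.820.
E° = -1.820 / 2 = -0.910 V.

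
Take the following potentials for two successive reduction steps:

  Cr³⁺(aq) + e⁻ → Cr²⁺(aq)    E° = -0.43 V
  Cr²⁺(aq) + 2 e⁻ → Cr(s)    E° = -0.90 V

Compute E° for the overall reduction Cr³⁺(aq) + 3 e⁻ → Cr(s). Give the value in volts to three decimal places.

-0.743 V

Standard free energies of sequential steps add: ΔG°₃ = ΔG°₁ + ΔG°₂, so n₃E°₃ = n₁E°₁ + n₂E°₂.
E°₃ = (1×-0.43 + 2×-0.90) / 3 = (-2.230) / 3 = -0.743 V.
Simply averaging or adding the two E° values would be wrong; the electron-weighted sum is required.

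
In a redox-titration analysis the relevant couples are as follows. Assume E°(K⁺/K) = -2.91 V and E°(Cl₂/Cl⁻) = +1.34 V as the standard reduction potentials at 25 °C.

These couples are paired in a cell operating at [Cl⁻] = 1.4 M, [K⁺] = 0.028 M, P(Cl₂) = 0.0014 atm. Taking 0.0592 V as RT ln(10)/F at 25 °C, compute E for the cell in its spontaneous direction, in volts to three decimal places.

+4.249 V

Cl₂/Cl⁻ is the cathode (higher E°), K⁺/K the anode: E°cell = +1.34 − (-2.91) = +4.25 V, n = 2.
Overall: Cl₂(g) + 2 K(s) → 2 Cl⁻(aq) + 2 K⁺(aq)
Q = [Cl⁻]^2·[K⁺]^2 / (P(Cl₂)); log Q = 0.040.
E = E° − (0.0592/n) log Q = +4.25 − (0.0592/2)(0.040) = +4.249 V.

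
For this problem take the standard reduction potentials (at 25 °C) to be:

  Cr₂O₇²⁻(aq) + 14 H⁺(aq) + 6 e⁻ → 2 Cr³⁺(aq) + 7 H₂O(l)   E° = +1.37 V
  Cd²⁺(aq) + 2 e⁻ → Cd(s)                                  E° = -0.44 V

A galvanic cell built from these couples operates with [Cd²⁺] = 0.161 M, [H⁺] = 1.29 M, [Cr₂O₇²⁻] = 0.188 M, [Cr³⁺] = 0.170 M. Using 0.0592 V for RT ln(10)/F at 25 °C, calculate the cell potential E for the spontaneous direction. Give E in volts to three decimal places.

+1.857 V

Cr₂O₇²⁻/Cr³⁺ is the cathode (higher E°), Cd²⁺/Cd the anode: E°cell = +1.37 − (-0.44) = +1.81 V, n = 6.
Overall: Cr₂O₇²⁻(aq) + 14 H⁺(aq) + 3 Cd(s) → 2 Cr³⁺(aq) + 7 H₂O(l) + 3 Cd²⁺(aq)
Q = [Cr³⁺]^2·[Cd²⁺]^3 / ([Cr₂O₇²⁻]·[H⁺]^14); log Q = -4.741.
E = E° − (0.0592/n) log Q = +1.81 − (0.0592/6)(-4.741) = +1.857 V.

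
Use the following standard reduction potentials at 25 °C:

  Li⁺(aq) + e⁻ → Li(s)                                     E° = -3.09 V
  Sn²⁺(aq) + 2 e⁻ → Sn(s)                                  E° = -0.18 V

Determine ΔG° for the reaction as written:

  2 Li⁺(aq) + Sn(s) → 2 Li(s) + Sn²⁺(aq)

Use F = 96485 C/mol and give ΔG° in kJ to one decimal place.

+561.5 kJ

As written, Li⁺/Li is reduced (cathode) and Sn²⁺/Sn is oxidised (anode), so E°cell = (-3.09) − (-0.18) = -2.91 V.
Balancing electrons gives n = 2.
ΔG° = −nFE° = −(2)(96485)(-2.91) = 561,543 J = +561.5 kJ.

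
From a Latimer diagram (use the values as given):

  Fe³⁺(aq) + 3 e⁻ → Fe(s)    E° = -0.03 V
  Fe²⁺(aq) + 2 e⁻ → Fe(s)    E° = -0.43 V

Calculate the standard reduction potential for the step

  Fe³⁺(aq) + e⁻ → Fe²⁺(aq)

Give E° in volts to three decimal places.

Sequential free energies add, so n₃E°₃ = n₁E°₁ + n₂E°₂.
With n₃ = 3, and the known step contributing 2×(-0.43) V, the unknown satisfies 1·E° = 3×(-0.03) − 2×(-0.43) = +0.770.
E° = +0.770 / 1 = +0.770 V.

+0.770 V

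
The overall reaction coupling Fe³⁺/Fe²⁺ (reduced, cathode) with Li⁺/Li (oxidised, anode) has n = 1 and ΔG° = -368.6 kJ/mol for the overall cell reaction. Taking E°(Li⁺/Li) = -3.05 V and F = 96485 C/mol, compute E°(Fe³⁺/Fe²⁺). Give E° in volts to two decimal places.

+0.77 V

E°cell = −ΔG°/(nF) = −(-368.6×10³)/((1)(96485)) = +3.820 V.
Since Fe³⁺/Fe²⁺ is the cathode and Li⁺/Li the anode, E°cell = E°(Fe³⁺/Fe²⁺) − E°(Li⁺/Li).
So E°(Fe³⁺/Fe²⁺) = E°cell + E°(Li⁺/Li) = +3.820 + (-3.05) = +0.77 V.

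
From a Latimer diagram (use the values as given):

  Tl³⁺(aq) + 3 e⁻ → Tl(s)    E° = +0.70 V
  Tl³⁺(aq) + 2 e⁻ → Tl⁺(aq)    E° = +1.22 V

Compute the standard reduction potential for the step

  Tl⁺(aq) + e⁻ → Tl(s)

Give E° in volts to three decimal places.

-0.340 V

Sequential free energies add, so n₃E°₃ = n₁E°₁ + n₂E°₂.
With n₃ = 3, and the known step contributing 2×(+1.22) V, the unknown satisfies 1·E° = 3×(+0.70) − 2×(+1.22) = -0.340.
E° = -0.340 / 1 = -0.340 V.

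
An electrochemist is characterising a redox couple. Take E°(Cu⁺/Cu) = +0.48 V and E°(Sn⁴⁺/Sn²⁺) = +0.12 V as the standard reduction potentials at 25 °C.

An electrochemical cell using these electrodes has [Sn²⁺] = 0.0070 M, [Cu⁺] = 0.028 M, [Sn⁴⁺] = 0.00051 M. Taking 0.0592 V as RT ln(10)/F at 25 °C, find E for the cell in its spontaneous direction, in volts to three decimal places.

+0.302 V

Cu⁺/Cu is the cathode (higher E°), Sn⁴⁺/Sn²⁺ the anode: E°cell = +0.48 − (+0.12) = +0.36 V, n = 2.
Overall: 2 Cu⁺(aq) + Sn²⁺(aq) → 2 Cu(s) + Sn⁴⁺(aq)
Q = [Sn⁴⁺] / ([Cu⁺]^2·[Sn²⁺]); log Q = 1.968.
E = E° − (0.0592/n) log Q = +0.36 − (0.0592/2)(1.968) = +0.302 V.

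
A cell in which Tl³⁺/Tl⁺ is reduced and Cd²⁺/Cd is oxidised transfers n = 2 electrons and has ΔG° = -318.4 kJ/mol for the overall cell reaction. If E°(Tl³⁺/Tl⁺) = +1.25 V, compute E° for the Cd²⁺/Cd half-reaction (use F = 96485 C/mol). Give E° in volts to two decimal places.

E°cell = −ΔG°/(nF) = −(-318.4×10³)/((2)(96485)) = +1.650 V.
Since Tl³⁺/Tl⁺ is the cathode and Cd²⁺/Cd the anode, E°cell = E°(Tl³⁺/Tl⁺) − E°(Cd²⁺/Cd).
So E°(Cd²⁺/Cd) = E°(Tl³⁺/Tl⁺) − E°cell = (+1.25) − (+1.650) = -0.40 V.

-0.40 V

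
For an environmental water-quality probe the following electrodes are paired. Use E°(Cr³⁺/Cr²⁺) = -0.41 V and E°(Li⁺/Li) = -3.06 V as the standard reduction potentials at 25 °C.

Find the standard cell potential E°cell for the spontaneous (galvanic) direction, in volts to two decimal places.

The Cr³⁺/Cr²⁺ couple has the higher reduction potential, so it is the cathode; Li⁺/Li is oxidised at the anode.
E°cell = E°(cathode) − E°(anode) = (-0.41) − (-3.06) = +2.65 V.

+2.65 V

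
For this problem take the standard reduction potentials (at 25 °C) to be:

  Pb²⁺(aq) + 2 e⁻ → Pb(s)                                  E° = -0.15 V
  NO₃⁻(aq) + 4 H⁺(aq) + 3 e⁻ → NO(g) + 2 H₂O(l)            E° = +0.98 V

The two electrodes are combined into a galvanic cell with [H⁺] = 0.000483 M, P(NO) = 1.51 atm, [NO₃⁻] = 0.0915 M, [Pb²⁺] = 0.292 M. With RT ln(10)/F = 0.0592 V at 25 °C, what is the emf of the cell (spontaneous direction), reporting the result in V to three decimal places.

+0.860 V

NO₃⁻/NO is the cathode (higher E°), Pb²⁺/Pb the anode: E°cell = +0.98 − (-0.15) = +1.13 V, n = 6.
Overall: 2 NO₃⁻(aq) + 8 H⁺(aq) + 3 Pb(s) → 2 NO(g) + 4 H₂O(l) + 3 Pb²⁺(aq)
Q = P(NO)^2·[Pb²⁺]^3 / ([NO₃⁻]^2·[H⁺]^8); log Q = 27.360.
E = E° − (0.0592/n) log Q = +1.13 − (0.0592/6)(27.360) = +0.860 V.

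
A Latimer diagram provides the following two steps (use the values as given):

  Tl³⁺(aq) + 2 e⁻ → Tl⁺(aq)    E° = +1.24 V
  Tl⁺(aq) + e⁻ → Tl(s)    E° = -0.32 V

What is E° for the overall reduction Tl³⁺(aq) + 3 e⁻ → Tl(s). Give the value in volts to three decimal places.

+0.720 V

Adding the free-energy changes (−nFE°) of the two steps gives −n₃FE°₃ = −n₁FE°₁ − n₂FE°₂.
E°₃ = (2×+1.24 + 1×-0.32) / 3 = (+2.160) / 3 = +0.720 V.
E° values themselves are not directly additive — weighting by electron count is essential.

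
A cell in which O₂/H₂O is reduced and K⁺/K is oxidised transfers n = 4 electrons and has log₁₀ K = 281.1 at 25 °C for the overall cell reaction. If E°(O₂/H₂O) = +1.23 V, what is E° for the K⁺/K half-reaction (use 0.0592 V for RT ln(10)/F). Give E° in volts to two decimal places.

-2.93 V

E°cell = (0.0592/n)·log K = (0.0592/4)(281.1) = +4.160 V.
Since O₂/H₂O is the cathode and K⁺/K the anode, E°cell = E°(O₂/H₂O) − E°(K⁺/K).
So E°(K⁺/K) = E°(O₂/H₂O) − E°cell = (+1.23) − (+4.160) = -2.93 V.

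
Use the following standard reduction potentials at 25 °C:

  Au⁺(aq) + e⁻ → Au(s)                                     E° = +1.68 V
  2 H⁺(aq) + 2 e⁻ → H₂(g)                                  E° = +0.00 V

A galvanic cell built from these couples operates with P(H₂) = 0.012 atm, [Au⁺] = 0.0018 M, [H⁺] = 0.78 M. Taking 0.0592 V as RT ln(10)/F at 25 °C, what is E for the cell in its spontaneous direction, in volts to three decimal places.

Au⁺/Au is the cathode (higher E°), H⁺/H₂ the anode: E°cell = +1.68 − (+0.00) = +1.68 V, n = 2.
Overall: 2 Au⁺(aq) + H₂(g) → 2 Au(s) + 2 H⁺(aq)
Q = [H⁺]^2 / ([Au⁺]^2·P(H₂)); log Q = 7.194.
E = E° − (0.0592/n) log Q = +1.68 − (0.0592/2)(7.194) = +1.467 V.

+1.467 V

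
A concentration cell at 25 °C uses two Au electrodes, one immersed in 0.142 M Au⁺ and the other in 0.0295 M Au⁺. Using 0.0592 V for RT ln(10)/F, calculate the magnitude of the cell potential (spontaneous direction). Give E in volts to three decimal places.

+0.040 V

For a concentration cell E°cell = 0. The 0.142 M side is the cathode (reduction is favoured where [Au⁺] is higher).
With n = 1, E = −(0.0592/1) log([Au⁺]ₐₙ/[Au⁺]꜀ₐₜ) = −(0.0592/1) log(0.0295/0.142) = −(0.0592/1)(-0.682) = +0.040 V.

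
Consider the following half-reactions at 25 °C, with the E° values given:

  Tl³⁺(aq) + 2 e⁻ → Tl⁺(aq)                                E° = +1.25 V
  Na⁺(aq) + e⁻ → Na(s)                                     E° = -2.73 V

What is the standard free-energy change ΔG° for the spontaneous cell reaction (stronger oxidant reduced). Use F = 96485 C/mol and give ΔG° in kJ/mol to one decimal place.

Tl³⁺/Tl⁺ (E° = +1.25 V) is the cathode; Na⁺/Na (E° = -2.73 V) is the anode, so E°cell = +3.98 V.
Balancing electrons gives n = 2 (lcm of 2 and 1).
ΔG° = −nFE° = −(2)(96485)(+3.98) = -768,021 J = -768.0 kJ/mol.

-768.0 kJ/mol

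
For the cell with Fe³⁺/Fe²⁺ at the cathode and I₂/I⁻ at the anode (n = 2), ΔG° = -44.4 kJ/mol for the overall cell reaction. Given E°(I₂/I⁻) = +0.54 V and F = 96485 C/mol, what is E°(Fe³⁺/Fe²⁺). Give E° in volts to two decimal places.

+0.77 V

E°cell = −ΔG°/(nF) = −(-44.4×10³)/((2)(96485)) = +0.230 V.
Since Fe³⁺/Fe²⁺ is the cathode and I₂/I⁻ the anode, E°cell = E°(Fe³⁺/Fe²⁺) − E°(I₂/I⁻).
So E°(Fe³⁺/Fe²⁺) = E°cell + E°(I₂/I⁻) = +0.230 + (+0.54) = +0.77 V.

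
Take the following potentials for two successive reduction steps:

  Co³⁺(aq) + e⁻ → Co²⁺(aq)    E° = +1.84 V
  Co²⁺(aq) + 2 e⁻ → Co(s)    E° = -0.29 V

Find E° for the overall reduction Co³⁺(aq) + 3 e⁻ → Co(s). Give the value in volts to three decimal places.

+0.420 V

Standard free energies of sequential steps add: ΔG°₃ = ΔG°₁ + ΔG°₂, so n₃E°₃ = n₁E°₁ + n₂E°₂.
E°₃ = (1×+1.84 + 2×-0.29) / 3 = (+1.260) / 3 = +0.420 V.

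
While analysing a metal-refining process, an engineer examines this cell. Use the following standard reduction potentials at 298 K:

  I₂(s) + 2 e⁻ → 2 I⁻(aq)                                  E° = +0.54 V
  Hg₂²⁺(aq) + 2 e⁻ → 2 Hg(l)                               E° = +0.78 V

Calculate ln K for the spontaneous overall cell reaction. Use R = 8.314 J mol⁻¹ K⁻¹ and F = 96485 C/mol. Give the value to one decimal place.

18.7

Cathode: Hg₂²⁺/Hg; anode: I₂/I⁻. E°cell = (+0.78) − (+0.54) = +0.24 V, with n = 2.
ΔG° = −nFE° = −RT ln K, so ln K = nFE°/(RT) = (2)(96485)(+0.24) / ((8.314)(298)) = 18.693.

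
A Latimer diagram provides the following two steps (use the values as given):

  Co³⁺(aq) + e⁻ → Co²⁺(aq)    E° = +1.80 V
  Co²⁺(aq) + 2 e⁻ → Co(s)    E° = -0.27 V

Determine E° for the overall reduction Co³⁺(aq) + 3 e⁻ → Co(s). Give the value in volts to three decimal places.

+0.420 V

Since ΔG° = −nFE° is additive over sequential reductions, n₃E°₃ = n₁E°₁ + n₂E°₂.
E°₃ = (1×+1.80 + 2×-0.27) / 3 = (+1.260) / 3 = +0.420 V.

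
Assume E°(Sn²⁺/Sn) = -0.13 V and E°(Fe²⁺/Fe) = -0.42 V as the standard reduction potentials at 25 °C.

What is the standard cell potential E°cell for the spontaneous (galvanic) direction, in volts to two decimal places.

+0.29 V

The Sn²⁺/Sn couple has the higher reduction potential, so it is the cathode; Fe²⁺/Fe is oxidised at the anode.
E°cell = E°(cathode) − E°(anode) = (-0.13) − (-0.42) = +0.29 V.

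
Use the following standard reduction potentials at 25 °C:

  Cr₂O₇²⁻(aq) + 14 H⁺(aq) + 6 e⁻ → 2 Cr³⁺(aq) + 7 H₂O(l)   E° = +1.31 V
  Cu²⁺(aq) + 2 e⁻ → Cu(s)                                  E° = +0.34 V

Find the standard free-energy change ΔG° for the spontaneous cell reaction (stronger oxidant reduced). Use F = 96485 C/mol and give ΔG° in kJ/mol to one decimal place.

-561.5 kJ/mol

Cr₂O₇²⁻/Cr³⁺ (E° = +1.31 V) is the cathode; Cu²⁺/Cu (E° = +0.34 V) is the anode, so E°cell = +0.97 V.
Balancing electrons gives n = 6 (lcm of 6 and 2).
ΔG° = −nFE° = −(6)(96485)(+0.97) = -561,543 J = -561.5 kJ/mol.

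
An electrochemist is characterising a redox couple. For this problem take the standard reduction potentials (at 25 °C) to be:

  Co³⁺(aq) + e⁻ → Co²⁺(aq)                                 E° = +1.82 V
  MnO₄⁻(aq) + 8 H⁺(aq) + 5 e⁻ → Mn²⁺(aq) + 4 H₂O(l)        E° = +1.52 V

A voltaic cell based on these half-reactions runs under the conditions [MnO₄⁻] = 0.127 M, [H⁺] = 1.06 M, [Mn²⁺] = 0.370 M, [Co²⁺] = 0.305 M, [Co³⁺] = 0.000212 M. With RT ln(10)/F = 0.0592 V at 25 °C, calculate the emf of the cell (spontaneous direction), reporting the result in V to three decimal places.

+0.116 V

Co³⁺/Co²⁺ is the cathode (higher E°), MnO₄⁻/Mn²⁺ the anode: E°cell = +1.82 − (+1.52) = +0.30 V, n = 5.
Overall: 5 Co³⁺(aq) + Mn²⁺(aq) + 4 H₂O(l) → 5 Co²⁺(aq) + MnO₄⁻(aq) + 8 H⁺(aq)
Q = [Co²⁺]^5·[MnO₄⁻]·[H⁺]^8 / ([Co³⁺]^5·[Mn²⁺]); log Q = 15.528.
E = E° − (0.0592/n) log Q = +0.30 − (0.0592/5)(15.528) = +0.116 V.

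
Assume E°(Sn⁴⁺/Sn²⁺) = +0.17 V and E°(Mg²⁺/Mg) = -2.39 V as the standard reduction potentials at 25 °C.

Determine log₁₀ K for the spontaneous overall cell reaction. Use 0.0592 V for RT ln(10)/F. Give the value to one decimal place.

86.5

Cathode: Sn⁴⁺/Sn²⁺; anode: Mg²⁺/Mg. E°cell = +2.56 V, n = 2.
log K = nE°cell / 0.0592 = (2)(+2.56) / 0.0592 = 86.5.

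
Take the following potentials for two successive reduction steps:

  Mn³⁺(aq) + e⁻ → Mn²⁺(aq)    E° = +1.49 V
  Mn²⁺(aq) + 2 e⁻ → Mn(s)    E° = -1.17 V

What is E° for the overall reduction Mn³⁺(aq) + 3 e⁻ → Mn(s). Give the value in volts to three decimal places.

Standard free energies of sequential steps add: ΔG°₃ = ΔG°₁ + ΔG°₂, so n₃E°₃ = n₁E°₁ + n₂E°₂.
E°₃ = (1×+1.49 + 2×-1.17) / 3 = (-0.850) / 3 = -0.283 V.

-0.283 V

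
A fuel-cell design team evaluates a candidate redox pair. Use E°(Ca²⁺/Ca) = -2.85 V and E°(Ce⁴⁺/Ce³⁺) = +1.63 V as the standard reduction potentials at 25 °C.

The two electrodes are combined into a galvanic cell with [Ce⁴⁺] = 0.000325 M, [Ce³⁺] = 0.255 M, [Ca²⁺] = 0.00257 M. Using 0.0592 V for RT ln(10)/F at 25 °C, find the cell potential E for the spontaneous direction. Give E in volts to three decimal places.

Ce⁴⁺/Ce³⁺ is the cathode (higher E°), Ca²⁺/Ca the anode: E°cell = +1.63 − (-2.85) = +4.48 V, n = 2.
Overall: 2 Ce⁴⁺(aq) + Ca(s) → 2 Ce³⁺(aq) + Ca²⁺(aq)
Q = [Ce³⁺]^2·[Ca²⁺] / ([Ce⁴⁺]^2); log Q = 3.199.
E = E° − (0.0592/n) log Q = +4.48 − (0.0592/2)(3.199) = +4.385 V.

+4.385 V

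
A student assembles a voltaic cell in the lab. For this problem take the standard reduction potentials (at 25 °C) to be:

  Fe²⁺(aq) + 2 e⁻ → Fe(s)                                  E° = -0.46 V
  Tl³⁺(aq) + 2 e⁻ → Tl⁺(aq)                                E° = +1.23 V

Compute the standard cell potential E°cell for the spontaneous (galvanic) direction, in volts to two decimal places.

The Tl³⁺/Tl⁺ couple has the higher reduction potential, so it is the cathode; Fe²⁺/Fe is oxidised at the anode.
E°cell = E°(cathode) − E°(anode) = (+1.23) − (-0.46) = +1.69 V.

+1.69 V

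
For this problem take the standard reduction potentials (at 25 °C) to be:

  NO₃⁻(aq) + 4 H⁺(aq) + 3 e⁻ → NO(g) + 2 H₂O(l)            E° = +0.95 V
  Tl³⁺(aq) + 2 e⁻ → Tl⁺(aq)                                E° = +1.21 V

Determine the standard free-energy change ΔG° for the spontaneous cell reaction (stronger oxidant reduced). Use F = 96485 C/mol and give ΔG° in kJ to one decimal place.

Tl³⁺/Tl⁺ (E° = +1.21 V) is the cathode; NO₃⁻/NO (E° = +0.95 V) is the anode, so E°cell = +0.26 V.
Balancing electrons gives n = 6 (lcm of 2 and 3).
ΔG° = −nFE° = −(6)(96485)(+0.26) = -150,517 J = -150.5 kJ.

-150.5 kJ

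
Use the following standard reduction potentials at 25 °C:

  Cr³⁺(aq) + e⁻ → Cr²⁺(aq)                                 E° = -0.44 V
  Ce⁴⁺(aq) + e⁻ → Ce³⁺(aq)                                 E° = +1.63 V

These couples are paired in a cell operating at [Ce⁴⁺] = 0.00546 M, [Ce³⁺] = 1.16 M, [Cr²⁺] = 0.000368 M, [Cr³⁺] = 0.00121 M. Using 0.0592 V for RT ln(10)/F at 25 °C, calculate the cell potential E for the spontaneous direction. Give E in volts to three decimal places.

+1.902 V

Ce⁴⁺/Ce³⁺ is the cathode (higher E°), Cr³⁺/Cr²⁺ the anode: E°cell = +1.63 − (-0.44) = +2.07 V, n = 1.
Overall: Ce⁴⁺(aq) + Cr²⁺(aq) → Ce³⁺(aq) + Cr³⁺(aq)
Q = [Ce³⁺]·[Cr³⁺] / ([Ce⁴⁺]·[Cr²⁺]); log Q = 2.844.
E = E° − (0.0592/n) log Q = +2.07 − (0.0592/1)(2.844) = +1.902 V.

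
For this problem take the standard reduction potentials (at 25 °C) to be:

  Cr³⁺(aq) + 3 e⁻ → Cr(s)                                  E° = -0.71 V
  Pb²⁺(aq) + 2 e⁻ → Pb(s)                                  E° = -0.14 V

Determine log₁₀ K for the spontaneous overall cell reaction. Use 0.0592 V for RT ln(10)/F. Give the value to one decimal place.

57.8

Cathode: Pb²⁺/Pb; anode: Cr³⁺/Cr. E°cell = +0.57 V, n = 6.
log K = nE°cell / 0.0592 = (6)(+0.57) / 0.0592 = 57.8.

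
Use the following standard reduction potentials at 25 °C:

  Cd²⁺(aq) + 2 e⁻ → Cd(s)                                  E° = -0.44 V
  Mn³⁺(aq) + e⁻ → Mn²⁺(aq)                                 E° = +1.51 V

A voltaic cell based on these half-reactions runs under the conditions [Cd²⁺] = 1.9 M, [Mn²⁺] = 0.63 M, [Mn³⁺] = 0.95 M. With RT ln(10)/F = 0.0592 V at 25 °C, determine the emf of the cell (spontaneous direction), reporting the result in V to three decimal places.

+1.952 V

Mn³⁺/Mn²⁺ is the cathode (higher E°), Cd²⁺/Cd the anode: E°cell = +1.51 − (-0.44) = +1.95 V, n = 2.
Overall: 2 Mn³⁺(aq) + Cd(s) → 2 Mn²⁺(aq) + Cd²⁺(aq)
Q = [Mn²⁺]^2·[Cd²⁺] / ([Mn³⁺]^2); log Q = -0.078.
E = E° − (0.0592/n) log Q = +1.95 − (0.0592/2)(-0.078) = +1.952 V.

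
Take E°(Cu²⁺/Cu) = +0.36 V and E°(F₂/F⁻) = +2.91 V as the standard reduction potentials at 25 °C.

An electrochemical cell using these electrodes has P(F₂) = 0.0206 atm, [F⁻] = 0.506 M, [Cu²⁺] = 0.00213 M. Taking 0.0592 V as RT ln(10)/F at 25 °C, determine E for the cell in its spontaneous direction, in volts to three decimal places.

+2.597 V

F₂/F⁻ is the cathode (higher E°), Cu²⁺/Cu the anode: E°cell = +2.91 − (+0.36) = +2.55 V, n = 2.
Overall: F₂(g) + Cu(s) → 2 F⁻(aq) + Cu²⁺(aq)
Q = [F⁻]^2·[Cu²⁺] / (P(F₂)); log Q = -1.577.
E = E° − (0.0592/n) log Q = +2.55 − (0.0592/2)(-1.577) = +2.597 V.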